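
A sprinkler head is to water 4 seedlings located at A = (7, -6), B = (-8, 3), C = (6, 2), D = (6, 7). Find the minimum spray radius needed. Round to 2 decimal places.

The minimum enclosing circle of a finite set is fixed by two of the points (as a diameter) or three (as a circumcircle).
The minimum enclosing circle is determined by three boundary points: A, B, D.
Their circumcentre is (13/31, 1/31) with r² = 76585/961.
The farthest remaining point C is at distance² 33650/961 ≤ 76585/961.
r = √(76585/961) ≈ 8.93.

8.93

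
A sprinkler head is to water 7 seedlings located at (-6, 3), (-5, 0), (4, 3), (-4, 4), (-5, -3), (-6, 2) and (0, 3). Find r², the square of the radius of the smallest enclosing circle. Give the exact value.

30.0625

The minimum enclosing circle is determined by three boundary points: (-6, 3), (4, 3), (-5, -3).
Their circumcentre is (-1, 0.75) with r² = 30.0625.
The farthest remaining point (-6, 2) is at distance² 26.5625 ≤ 30.0625.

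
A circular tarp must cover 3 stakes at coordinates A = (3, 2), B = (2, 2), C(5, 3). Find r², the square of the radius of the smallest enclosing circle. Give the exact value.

2.5

Side lengths²: AB² = 1, AC² = 5, BC² = 10.
Since BC² = 10 ≥ 5 + 1 = 6, the angle opposite BC is not acute, so the smallest enclosing circle has BC as diameter.
Centre = midpoint of BC = (3.5, 2.5), r² = 10/4 = 2.5.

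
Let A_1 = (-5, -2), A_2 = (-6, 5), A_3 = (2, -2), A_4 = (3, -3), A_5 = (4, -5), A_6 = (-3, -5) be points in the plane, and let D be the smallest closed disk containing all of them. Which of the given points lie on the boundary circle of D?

A_2, A_5

A smallest enclosing disk is always determined by at most three of the input points on its boundary.
The farthest pair is A_2–A_5 with squared distance 200. The circle on this segment as diameter has centre (-1, 0) and r² = 200/4 = 50.
Check A_1: distance² to centre = 20 ≤ 50, so it lies inside.
All remaining points lie in this disk, and no smaller disk contains both endpoints, so this is the minimum enclosing circle.
The points at distance exactly r from the centre are A_2, A_5 — 2 points.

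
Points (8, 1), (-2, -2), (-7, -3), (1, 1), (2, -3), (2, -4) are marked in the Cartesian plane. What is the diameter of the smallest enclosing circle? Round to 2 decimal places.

15.52

The minimum enclosing circle of a finite set is fixed by two of the points (as a diameter) or three (as a circumcircle).
The farthest pair is (8, 1)–(-7, -3) with squared distance 241. The circle on this segment as diameter has centre (0.5, -1) and r² = 241/4 = 60.25.
Check (-2, -2): distance² to centre = 7.25 ≤ 60.25, so it lies inside.
All remaining points lie in this disk, and no smaller disk contains both endpoints, so this is the minimum enclosing circle.
Diameter = 2r = 2√(60.25) ≈ 15.52.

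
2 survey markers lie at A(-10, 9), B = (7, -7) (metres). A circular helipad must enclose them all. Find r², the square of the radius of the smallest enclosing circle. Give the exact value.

136.25

The smallest circle enclosing two points has them as diameter endpoints.
Centre = midpoint = (-1.5, 1); r² = |AB|²/4 = 545/4 = 136.25.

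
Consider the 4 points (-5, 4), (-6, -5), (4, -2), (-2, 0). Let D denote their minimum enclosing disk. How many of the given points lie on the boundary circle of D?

A smallest enclosing disk is always determined by at most three of the input points on its boundary.
The minimum enclosing circle is determined by three boundary points: (-5, 4), (-6, -5), (4, -2).
Their circumcentre is (-103/58, -53/58) with r² = 58097/1682.
The farthest remaining point (-2, 0) is at distance² 1489/1682 ≤ 58097/1682.
The points at distance exactly r from the centre are (-5, 4), (-6, -5), (4, -2) — 3 points.

3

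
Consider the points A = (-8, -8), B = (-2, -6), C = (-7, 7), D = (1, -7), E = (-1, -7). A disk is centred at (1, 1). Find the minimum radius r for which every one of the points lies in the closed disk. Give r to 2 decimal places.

The required radius is the distance from (1, 1) to the farthest point.
Squared distances: 162, 58, 100, 64, 68.
Maximum is 162, attained at A.
r = √162 ≈ 12.73.

12.73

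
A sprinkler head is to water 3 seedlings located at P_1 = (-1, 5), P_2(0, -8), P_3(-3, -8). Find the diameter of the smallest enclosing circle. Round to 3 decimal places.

13.192

Side lengths²: P_1P_2² = 170, P_1P_3² = 173, P_2P_3² = 9.
Since P_1P_3² = 173 < 170 + 9 = 179, the triangle is acute, so the smallest enclosing circle is the circumcircle.
Circumcentre = (-1.5, -41/26), r² = 14705/338.
Diameter = 2r = 2√(14705/338) ≈ 13.192.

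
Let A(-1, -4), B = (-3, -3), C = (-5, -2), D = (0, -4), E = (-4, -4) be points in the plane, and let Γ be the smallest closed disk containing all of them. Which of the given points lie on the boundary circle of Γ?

C, D

A smallest enclosing disk is always determined by at most three of the input points on its boundary.
The farthest pair is C–D with squared distance 29. The circle on this segment as diameter has centre (-2.5, -3) and r² = 29/4 = 7.25.
Check A: distance² to centre = 3.25 ≤ 7.25, so it lies inside.
All remaining points lie in this disk, and no smaller disk contains both endpoints, so this is the minimum enclosing circle.
The points at distance exactly r from the centre are C, D — 2 points.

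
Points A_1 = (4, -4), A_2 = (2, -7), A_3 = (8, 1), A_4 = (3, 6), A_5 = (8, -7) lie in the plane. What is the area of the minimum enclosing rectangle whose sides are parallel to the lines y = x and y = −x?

126

In coordinates u = x + y, v = x − y the rectangle is axis-aligned; the map (x,y)→(u,v) scales areas by 2.
u-values: 0, -5, 9, 9, 1; range = 9 − (-5) = 14.
v-values: 8, 9, 7, -3, 15; range = 15 − (-3) = 18.
Area = (14 × 18) / 2 = 126.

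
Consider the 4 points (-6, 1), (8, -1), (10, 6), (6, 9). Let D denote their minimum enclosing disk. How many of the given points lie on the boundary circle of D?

2

The farthest pair is (-6, 1)–(10, 6) with squared distance 281. The circle on this segment as diameter has centre (2, 3.5) and r² = 281/4 = 70.25.
Check (8, -1): distance² to centre = 56.25 ≤ 70.25, so it lies inside.
All remaining points lie in this disk, and no smaller disk contains both endpoints, so this is the minimum enclosing circle.
The points at distance exactly r from the centre are (-6, 1), (10, 6) — 2 points.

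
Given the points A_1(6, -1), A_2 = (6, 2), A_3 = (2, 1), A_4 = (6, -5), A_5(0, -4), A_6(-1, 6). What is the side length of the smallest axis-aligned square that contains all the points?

11

The bounding box has width 7 and height 11.
An axis-aligned square enclosing the set must have side ≥ max(width, height).
So the minimum side is max(7, 11) = 11.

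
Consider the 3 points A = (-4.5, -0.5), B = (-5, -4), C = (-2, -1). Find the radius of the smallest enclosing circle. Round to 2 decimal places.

Side lengths²: AB² = 12.5, AC² = 6.5, BC² = 18.
Since BC² = 18 < 12.5 + 6.5 = 19, the triangle is acute, so the smallest enclosing circle is the circumcircle.
Circumcentre = (-43/12, -29/12), r² = 325/72.
r = √(325/72) ≈ 2.12.

2.12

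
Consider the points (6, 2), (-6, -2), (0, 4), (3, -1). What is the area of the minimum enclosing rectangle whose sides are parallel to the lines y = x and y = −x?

64

In coordinates u = x + y, v = x − y the rectangle is axis-aligned; the map (x,y)→(u,v) scales areas by 2.
u-values: 8, -8, 4, 2; range = 8 − (-8) = 16.
v-values: 4, -4, -4, 4; range = 4 − (-4) = 8.
Area = (16 × 8) / 2 = 64.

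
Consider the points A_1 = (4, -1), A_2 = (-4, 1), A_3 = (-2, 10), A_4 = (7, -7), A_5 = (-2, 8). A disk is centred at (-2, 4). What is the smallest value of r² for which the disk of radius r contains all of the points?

202

The required radius is the distance from (-2, 4) to the farthest point.
Squared distances: 61, 13, 36, 202, 16.
Maximum is 202, attained at A_4.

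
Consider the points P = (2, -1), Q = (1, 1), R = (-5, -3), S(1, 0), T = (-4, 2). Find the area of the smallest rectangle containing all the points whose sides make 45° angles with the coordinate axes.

45

In coordinates u = x + y, v = x − y the rectangle is axis-aligned; the map (x,y)→(u,v) scales areas by 2.
u-values: 1, 2, -8, 1, -2; range = 2 − (-8) = 10.
v-values: 3, 0, -2, 1, -6; range = 3 − (-6) = 9.
Area = (10 × 9) / 2 = 45.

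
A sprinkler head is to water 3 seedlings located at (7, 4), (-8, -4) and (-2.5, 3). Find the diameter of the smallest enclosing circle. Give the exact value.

Call the three points A, B, C in the order given.
Side lengths²: AB² = 289, AC² = 91.25, BC² = 79.25.
Since AB² = 289 ≥ 91.25 + 79.25 = 170.5, the angle opposite AB is not acute, so the smallest enclosing circle has AB as diameter.
Centre = midpoint of AB = (-0.5, 0), r² = 289/4 = 72.25.
Diameter = 2r = 2√(72.25) = 17.

17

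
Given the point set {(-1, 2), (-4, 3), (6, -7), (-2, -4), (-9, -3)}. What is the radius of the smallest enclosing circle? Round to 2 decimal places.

7.79

A smallest enclosing disk is always determined by at most three of the input points on its boundary.
The minimum enclosing circle is determined by three boundary points: (-4, 3), (6, -7), (-9, -3).
Their circumcentre is (-29/22, -95/22) with r² = 14701/242.
The farthest remaining point (-1, 2) is at distance² 9685/242 ≤ 14701/242.
r = √(14701/242) ≈ 7.79.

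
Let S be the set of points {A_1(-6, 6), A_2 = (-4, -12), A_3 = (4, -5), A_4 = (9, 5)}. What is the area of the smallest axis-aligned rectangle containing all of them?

270

x ranges over [-6, 9], width 15.
y ranges over [-12, 6], height 18.
Area = 15 × 18 = 270.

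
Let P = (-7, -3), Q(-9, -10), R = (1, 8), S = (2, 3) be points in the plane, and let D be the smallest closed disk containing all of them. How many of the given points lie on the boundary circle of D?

2

The minimum enclosing circle of a finite set is fixed by two of the points (as a diameter) or three (as a circumcircle).
The farthest pair is Q–R with squared distance 424. The circle on this segment as diameter has centre (-4, -1) and r² = 424/4 = 106.
Check P: distance² to centre = 13 ≤ 106, so it lies inside.
All remaining points lie in this disk, and no smaller disk contains both endpoints, so this is the minimum enclosing circle.
The points at distance exactly r from the centre are Q, R — 2 points.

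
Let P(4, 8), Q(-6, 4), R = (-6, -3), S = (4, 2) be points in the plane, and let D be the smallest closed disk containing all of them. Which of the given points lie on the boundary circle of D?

P, R

The minimum enclosing circle of a finite set is fixed by two of the points (as a diameter) or three (as a circumcircle).
The farthest pair is P–R with squared distance 221. The circle on this segment as diameter has centre (-1, 2.5) and r² = 221/4 = 55.25.
Check Q: distance² to centre = 27.25 ≤ 55.25, so it lies inside.
All remaining points lie in this disk, and no smaller disk contains both endpoints, so this is the minimum enclosing circle.
The points at distance exactly r from the centre are P, R — 2 points.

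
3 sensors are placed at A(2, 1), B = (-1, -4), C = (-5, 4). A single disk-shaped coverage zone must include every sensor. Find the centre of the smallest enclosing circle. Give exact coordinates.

Side lengths²: AB² = 34, AC² = 58, BC² = 80.
Since BC² = 80 < 58 + 34 = 92, the triangle is acute, so the smallest enclosing circle is the circumcircle.
Circumcentre = (-27/11, 3/11), r² = 2465/121.
Centre = (-27/11, 3/11).

(-27/11, 3/11)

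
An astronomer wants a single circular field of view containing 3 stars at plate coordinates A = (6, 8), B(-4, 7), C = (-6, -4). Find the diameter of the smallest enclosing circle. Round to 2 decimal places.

16.97

Side lengths²: AB² = 101, AC² = 288, BC² = 125.
Since AC² = 288 ≥ 125 + 101 = 226, the angle opposite AC is not acute, so the smallest enclosing circle has AC as diameter.
Centre = midpoint of AC = (0, 2), r² = 288/4 = 72.
Diameter = 2r = 2√72 ≈ 16.97.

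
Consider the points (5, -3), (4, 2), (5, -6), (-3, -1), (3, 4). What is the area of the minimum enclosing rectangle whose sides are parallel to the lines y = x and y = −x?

In coordinates u = x + y, v = x − y the rectangle is axis-aligned; the map (x,y)→(u,v) scales areas by 2.
u-values: 2, 6, -1, -4, 7; range = 7 − (-4) = 11.
v-values: 8, 2, 11, -2, -1; range = 11 − (-2) = 13.
Area = (11 × 13) / 2 = 71.5.

71.5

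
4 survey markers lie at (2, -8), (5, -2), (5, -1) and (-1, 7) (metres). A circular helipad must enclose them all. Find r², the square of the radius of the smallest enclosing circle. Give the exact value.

The farthest pair is (2, -8)–(-1, 7) with squared distance 234. The circle on this segment as diameter has centre (0.5, -0.5) and r² = 234/4 = 58.5.
Check (5, -2): distance² to centre = 22.5 ≤ 58.5, so it lies inside.
All remaining points lie in this disk, and no smaller disk contains both endpoints, so this is the minimum enclosing circle.

58.5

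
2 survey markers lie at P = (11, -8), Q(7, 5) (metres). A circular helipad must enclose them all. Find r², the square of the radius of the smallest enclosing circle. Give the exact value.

46.25

The smallest circle enclosing two points has them as diameter endpoints.
Centre = midpoint = (9, -1.5); r² = |PQ|²/4 = 185/4 = 46.25.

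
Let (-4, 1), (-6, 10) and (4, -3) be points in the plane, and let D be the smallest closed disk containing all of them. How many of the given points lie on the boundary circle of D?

2

Call the three points A, B, C in the order given.
Side lengths²: AB² = 85, AC² = 80, BC² = 269.
Since BC² = 269 ≥ 85 + 80 = 165, the angle opposite BC is not acute, so the smallest enclosing circle has BC as diameter.
Centre = midpoint of BC = (-1, 3.5), r² = 269/4 = 67.25.
The points at distance exactly r from the centre are (-6, 10), (4, -3) — 2 points.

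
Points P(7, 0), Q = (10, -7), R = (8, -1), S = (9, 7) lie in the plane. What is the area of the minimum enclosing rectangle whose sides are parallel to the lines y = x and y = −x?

In coordinates u = x + y, v = x − y the rectangle is axis-aligned; the map (x,y)→(u,v) scales areas by 2.
u-values: 7, 3, 7, 16; range = 16 − 3 = 13.
v-values: 7, 17, 9, 2; range = 17 − 2 = 15.
Area = (13 × 15) / 2 = 97.5.

97.5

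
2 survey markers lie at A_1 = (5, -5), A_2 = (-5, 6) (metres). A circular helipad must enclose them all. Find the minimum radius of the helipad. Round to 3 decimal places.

7.433

The smallest circle enclosing two points has them as diameter endpoints.
Centre = midpoint = (0, 0.5); r² = |A_1A_2|²/4 = 221/4 = 55.25.
r = √(55.25) ≈ 7.433.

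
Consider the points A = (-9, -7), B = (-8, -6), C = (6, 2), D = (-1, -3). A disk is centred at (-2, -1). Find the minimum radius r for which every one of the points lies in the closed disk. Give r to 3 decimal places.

The required radius is the distance from (-2, -1) to the farthest point.
Squared distances: 85, 61, 73, 5.
Maximum is 85, attained at A.
r = √85 ≈ 9.220.

9.220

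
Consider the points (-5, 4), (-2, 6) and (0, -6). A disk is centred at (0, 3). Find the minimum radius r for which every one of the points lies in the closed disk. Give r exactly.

9

The required radius is the distance from (0, 3) to the farthest point.
Squared distances: 26, 13, 81.
Maximum is 81, attained at (0, -6).
r = √81 = 9.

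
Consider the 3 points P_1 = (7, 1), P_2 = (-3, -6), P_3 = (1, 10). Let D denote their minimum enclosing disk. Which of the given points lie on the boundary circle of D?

P_2, P_3

Side lengths²: P_1P_2² = 149, P_1P_3² = 117, P_2P_3² = 272.
Since P_2P_3² = 272 ≥ 149 + 117 = 266, the angle opposite P_2P_3 is not acute, so the smallest enclosing circle has P_2P_3 as diameter.
Centre = midpoint of P_2P_3 = (-1, 2), r² = 272/4 = 68.
The points at distance exactly r from the centre are P_2, P_3 — 2 points.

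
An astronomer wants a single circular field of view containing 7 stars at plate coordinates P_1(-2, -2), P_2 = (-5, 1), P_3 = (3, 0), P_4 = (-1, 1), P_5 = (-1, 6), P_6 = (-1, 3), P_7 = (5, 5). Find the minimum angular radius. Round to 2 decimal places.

5.39

By Welzl's lemma the MEC is supported by two points (diametrically opposite) or three points (on a circumcircle).
The farthest pair is P_2–P_7 with squared distance 116. The circle on this segment as diameter has centre (0, 3) and r² = 116/4 = 29.
Check P_1: distance² to centre = 29 ≤ 29, so it lies inside.
All remaining points lie in this disk, and no smaller disk contains both endpoints, so this is the minimum enclosing circle.
r = √29 ≈ 5.39.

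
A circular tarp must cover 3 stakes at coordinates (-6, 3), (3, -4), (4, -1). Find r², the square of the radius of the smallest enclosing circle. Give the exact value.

32.5

Call the three points A, B, C in the order given.
Side lengths²: AB² = 130, AC² = 116, BC² = 10.
Since AB² = 130 ≥ 116 + 10 = 126, the angle opposite AB is not acute, so the smallest enclosing circle has AB as diameter.
Centre = midpoint of AB = (-1.5, -0.5), r² = 130/4 = 32.5.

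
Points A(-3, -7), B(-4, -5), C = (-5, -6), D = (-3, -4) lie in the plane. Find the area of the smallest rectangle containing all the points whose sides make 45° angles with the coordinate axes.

In coordinates u = x + y, v = x − y the rectangle is axis-aligned; the map (x,y)→(u,v) scales areas by 2.
u-values: -10, -9, -11, -7; range = -7 − (-11) = 4.
v-values: 4, 1, 1, 1; range = 4 − 1 = 3.
Area = (4 × 3) / 2 = 6.

6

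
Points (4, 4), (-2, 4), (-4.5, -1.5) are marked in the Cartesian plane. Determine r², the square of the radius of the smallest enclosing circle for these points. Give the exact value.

Call the three points A, B, C in the order given.
Side lengths²: AB² = 36, AC² = 102.5, BC² = 36.5.
Since AC² = 102.5 ≥ 36.5 + 36 = 72.5, the angle opposite AC is not acute, so the smallest enclosing circle has AC as diameter.
Centre = midpoint of AC = (-0.25, 1.25), r² = 102.5/4 = 25.625.

25.625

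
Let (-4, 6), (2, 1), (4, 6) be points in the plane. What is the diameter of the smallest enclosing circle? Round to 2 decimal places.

Call the three points A, B, C in the order given.
Side lengths²: AB² = 61, AC² = 64, BC² = 29.
Since AC² = 64 < 61 + 29 = 90, the triangle is acute, so the smallest enclosing circle is the circumcircle.
Circumcentre = (0, 4.7), r² = 17.69.
Diameter = 2r = 2√(17.69) ≈ 8.41.

8.41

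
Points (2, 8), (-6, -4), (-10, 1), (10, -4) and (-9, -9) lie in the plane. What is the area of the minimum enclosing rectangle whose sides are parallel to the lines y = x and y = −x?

350

In coordinates u = x + y, v = x − y the rectangle is axis-aligned; the map (x,y)→(u,v) scales areas by 2.
u-values: 10, -10, -9, 6, -18; range = 10 − (-18) = 28.
v-values: -6, -2, -11, 14, 0; range = 14 − (-11) = 25.
Area = (28 × 25) / 2 = 350.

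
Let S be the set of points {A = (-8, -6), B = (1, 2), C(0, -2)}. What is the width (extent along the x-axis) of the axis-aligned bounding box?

9

max x = 1, min x = -8, so width = 9.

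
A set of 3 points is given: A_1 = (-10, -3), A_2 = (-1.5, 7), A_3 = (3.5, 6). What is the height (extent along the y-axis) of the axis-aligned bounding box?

max y = 7, min y = -3, so height = 10.

10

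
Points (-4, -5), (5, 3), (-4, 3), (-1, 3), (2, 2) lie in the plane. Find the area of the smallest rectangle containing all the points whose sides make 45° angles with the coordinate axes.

In coordinates u = x + y, v = x − y the rectangle is axis-aligned; the map (x,y)→(u,v) scales areas by 2.
u-values: -9, 8, -1, 2, 4; range = 8 − (-9) = 17.
v-values: 1, 2, -7, -4, 0; range = 2 − (-7) = 9.
Area = (17 × 9) / 2 = 76.5.

76.5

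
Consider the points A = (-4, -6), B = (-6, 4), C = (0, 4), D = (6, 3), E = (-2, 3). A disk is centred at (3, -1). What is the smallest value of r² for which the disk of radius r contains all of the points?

The required radius is the distance from (3, -1) to the farthest point.
Squared distances: 74, 106, 34, 25, 41.
Maximum is 106, attained at B.

106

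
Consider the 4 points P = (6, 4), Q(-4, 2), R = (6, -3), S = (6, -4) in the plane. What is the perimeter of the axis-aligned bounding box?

Width = max x − min x = 6 − (-4) = 10.
Height = max y − min y = 4 − (-4) = 8.
Perimeter = 2(10 + 8) = 36.

36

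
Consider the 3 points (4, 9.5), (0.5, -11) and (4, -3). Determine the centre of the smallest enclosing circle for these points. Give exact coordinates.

Call the three points A, B, C in the order given.
Side lengths²: AB² = 432.5, AC² = 156.25, BC² = 76.25.
Since AB² = 432.5 ≥ 156.25 + 76.25 = 232.5, the angle opposite AB is not acute, so the smallest enclosing circle has AB as diameter.
Centre = midpoint of AB = (2.25, -0.75), r² = 432.5/4 = 108.125.
Centre = (2.25, -0.75).

(2.25, -0.75)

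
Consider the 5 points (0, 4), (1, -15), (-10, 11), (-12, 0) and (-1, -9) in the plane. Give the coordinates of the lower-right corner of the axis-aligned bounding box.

x-range [-12, 1], y-range [-15, 11].
The lower-right corner is (1, -15).

(1, -15)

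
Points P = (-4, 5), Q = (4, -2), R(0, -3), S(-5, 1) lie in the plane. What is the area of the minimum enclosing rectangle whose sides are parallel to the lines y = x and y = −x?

In coordinates u = x + y, v = x − y the rectangle is axis-aligned; the map (x,y)→(u,v) scales areas by 2.
u-values: 1, 2, -3, -4; range = 2 − (-4) = 6.
v-values: -9, 6, 3, -6; range = 6 − (-9) = 15.
Area = (6 × 15) / 2 = 45.

45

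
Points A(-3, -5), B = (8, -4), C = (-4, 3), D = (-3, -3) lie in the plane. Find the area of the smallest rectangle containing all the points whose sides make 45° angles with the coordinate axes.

In coordinates u = x + y, v = x − y the rectangle is axis-aligned; the map (x,y)→(u,v) scales areas by 2.
u-values: -8, 4, -1, -6; range = 4 − (-8) = 12.
v-values: 2, 12, -7, 0; range = 12 − (-7) = 19.
Area = (12 × 19) / 2 = 114.

114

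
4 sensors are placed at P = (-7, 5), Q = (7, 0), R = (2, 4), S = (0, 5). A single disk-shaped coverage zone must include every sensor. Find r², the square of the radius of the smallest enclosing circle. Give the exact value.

55.25

A smallest enclosing disk is always determined by at most three of the input points on its boundary.
The farthest pair is P–Q with squared distance 221. The circle on this segment as diameter has centre (0, 2.5) and r² = 221/4 = 55.25.
Check R: distance² to centre = 6.25 ≤ 55.25, so it lies inside.
All remaining points lie in this disk, and no smaller disk contains both endpoints, so this is the minimum enclosing circle.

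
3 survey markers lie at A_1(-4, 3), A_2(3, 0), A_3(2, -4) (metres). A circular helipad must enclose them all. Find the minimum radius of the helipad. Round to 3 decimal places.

Side lengths²: A_1A_2² = 58, A_1A_3² = 85, A_2A_3² = 17.
Since A_1A_3² = 85 ≥ 58 + 17 = 75, the angle opposite A_1A_3 is not acute, so the smallest enclosing circle has A_1A_3 as diameter.
Centre = midpoint of A_1A_3 = (-1, -0.5), r² = 85/4 = 21.25.
r = √(21.25) ≈ 4.610.

4.610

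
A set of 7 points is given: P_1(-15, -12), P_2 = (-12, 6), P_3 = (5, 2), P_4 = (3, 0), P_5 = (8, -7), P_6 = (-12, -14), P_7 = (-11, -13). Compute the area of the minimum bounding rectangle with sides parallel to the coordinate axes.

x ranges over [-15, 8], width 23.
y ranges over [-14, 6], height 20.
Area = 23 × 20 = 460.

460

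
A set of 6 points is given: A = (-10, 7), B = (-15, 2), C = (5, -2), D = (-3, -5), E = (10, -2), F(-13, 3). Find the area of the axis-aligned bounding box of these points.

x ranges over [-15, 10], width 25.
y ranges over [-5, 7], height 12.
Area = 25 × 12 = 300.

300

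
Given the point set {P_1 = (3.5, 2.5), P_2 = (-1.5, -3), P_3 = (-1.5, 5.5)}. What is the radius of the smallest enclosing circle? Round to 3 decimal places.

Side lengths²: P_1P_2² = 55.25, P_1P_3² = 34, P_2P_3² = 72.25.
Since P_2P_3² = 72.25 < 55.25 + 34 = 89.25, the triangle is acute, so the smallest enclosing circle is the circumcircle.
Circumcentre = (-0.65, 1.25), r² = 18.785.
r = √(18.785) ≈ 4.334.

4.334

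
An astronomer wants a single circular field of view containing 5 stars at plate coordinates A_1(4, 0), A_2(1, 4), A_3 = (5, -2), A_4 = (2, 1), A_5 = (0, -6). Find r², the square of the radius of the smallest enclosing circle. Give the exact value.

25.25

The farthest pair is A_2–A_5 with squared distance 101. The circle on this segment as diameter has centre (0.5, -1) and r² = 101/4 = 25.25.
Check A_1: distance² to centre = 13.25 ≤ 25.25, so it lies inside.
All remaining points lie in this disk, and no smaller disk contains both endpoints, so this is the minimum enclosing circle.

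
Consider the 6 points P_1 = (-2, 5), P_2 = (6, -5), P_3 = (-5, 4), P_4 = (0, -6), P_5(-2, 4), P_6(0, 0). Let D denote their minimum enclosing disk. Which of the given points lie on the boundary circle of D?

The minimum enclosing circle of a finite set is fixed by two of the points (as a diameter) or three (as a circumcircle).
The farthest pair is P_2–P_3 with squared distance 202. The circle on this segment as diameter has centre (0.5, -0.5) and r² = 202/4 = 50.5.
Check P_1: distance² to centre = 36.5 ≤ 50.5, so it lies inside.
All remaining points lie in this disk, and no smaller disk contains both endpoints, so this is the minimum enclosing circle.
The points at distance exactly r from the centre are P_2, P_3 — 2 points.

P_2, P_3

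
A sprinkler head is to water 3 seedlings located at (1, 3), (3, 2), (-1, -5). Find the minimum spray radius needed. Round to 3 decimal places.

Call the three points A, B, C in the order given.
Side lengths²: AB² = 5, AC² = 68, BC² = 65.
Since AC² = 68 < 65 + 5 = 70, the triangle is acute, so the smallest enclosing circle is the circumcircle.
Circumcentre = (2/9, -19/18), r² = 5525/324.
r = √(5525/324) ≈ 4.129.

4.129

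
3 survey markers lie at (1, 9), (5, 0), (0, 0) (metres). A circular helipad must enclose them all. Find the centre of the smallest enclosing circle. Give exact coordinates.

(2.5, 77/18)

Call the three points A, B, C in the order given.
Side lengths²: AB² = 97, AC² = 82, BC² = 25.
Since AB² = 97 < 82 + 25 = 107, the triangle is acute, so the smallest enclosing circle is the circumcircle.
Circumcentre = (2.5, 77/18), r² = 3977/162.
Centre = (2.5, 77/18).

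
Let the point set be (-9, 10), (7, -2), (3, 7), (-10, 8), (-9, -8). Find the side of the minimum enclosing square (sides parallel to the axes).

The bounding box has width 17 and height 18.
An axis-aligned square enclosing the set must have side ≥ max(width, height).
So the minimum side is max(17, 18) = 18.

18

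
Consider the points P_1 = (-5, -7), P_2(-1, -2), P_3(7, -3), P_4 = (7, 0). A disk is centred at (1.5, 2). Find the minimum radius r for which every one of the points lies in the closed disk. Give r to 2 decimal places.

The required radius is the distance from (1.5, 2) to the farthest point.
Squared distances: 123.25, 22.25, 55.25, 34.25.
Maximum is 123.25, attained at P_1.
r = √(123.25) ≈ 11.10.

11.10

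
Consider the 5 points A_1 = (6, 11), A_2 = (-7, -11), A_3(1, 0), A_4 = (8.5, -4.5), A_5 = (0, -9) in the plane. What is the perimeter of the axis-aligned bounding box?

Width = max x − min x = 8.5 − (-7) = 15.5.
Height = max y − min y = 11 − (-11) = 22.
Perimeter = 2(15.5 + 22) = 75.

75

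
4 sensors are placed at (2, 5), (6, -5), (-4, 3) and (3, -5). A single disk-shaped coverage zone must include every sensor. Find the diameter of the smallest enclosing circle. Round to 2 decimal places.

12.81

A smallest enclosing disk is always determined by at most three of the input points on its boundary.
The farthest pair is (6, -5)–(-4, 3) with squared distance 164. The circle on this segment as diameter has centre (1, -1) and r² = 164/4 = 41.
Check (2, 5): distance² to centre = 37 ≤ 41, so it lies inside.
All remaining points lie in this disk, and no smaller disk contains both endpoints, so this is the minimum enclosing circle.
Diameter = 2r = 2√41 ≈ 12.81.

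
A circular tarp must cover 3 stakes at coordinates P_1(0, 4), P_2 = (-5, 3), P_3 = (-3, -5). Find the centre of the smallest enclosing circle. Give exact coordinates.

(-12/7, -3/7)

Side lengths²: P_1P_2² = 26, P_1P_3² = 90, P_2P_3² = 68.
Since P_1P_3² = 90 < 68 + 26 = 94, the triangle is acute, so the smallest enclosing circle is the circumcircle.
Circumcentre = (-12/7, -3/7), r² = 1105/49.
Centre = (-12/7, -3/7).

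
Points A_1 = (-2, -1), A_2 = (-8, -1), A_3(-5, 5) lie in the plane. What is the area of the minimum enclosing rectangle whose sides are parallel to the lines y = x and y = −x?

In coordinates u = x + y, v = x − y the rectangle is axis-aligned; the map (x,y)→(u,v) scales areas by 2.
u-values: -3, -9, 0; range = 0 − (-9) = 9.
v-values: -1, -7, -10; range = -1 − (-10) = 9.
Area = (9 × 9) / 2 = 40.5.

40.5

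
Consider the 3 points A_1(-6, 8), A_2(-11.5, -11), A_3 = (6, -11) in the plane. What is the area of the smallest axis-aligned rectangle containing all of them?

x ranges over [-11.5, 6], width 17.5.
y ranges over [-11, 8], height 19.
Area = 17.5 × 19 = 332.5.

332.5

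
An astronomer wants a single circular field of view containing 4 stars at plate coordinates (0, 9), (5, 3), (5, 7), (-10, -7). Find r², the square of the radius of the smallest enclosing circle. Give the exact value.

The minimum enclosing circle of a finite set is fixed by two of the points (as a diameter) or three (as a circumcircle).
The farthest pair is (5, 7)–(-10, -7) with squared distance 421. The circle on this segment as diameter has centre (-2.5, 0) and r² = 421/4 = 105.25.
Check (0, 9): distance² to centre = 87.25 ≤ 105.25, so it lies inside.
All remaining points lie in this disk, and no smaller disk contains both endpoints, so this is the minimum enclosing circle.

105.25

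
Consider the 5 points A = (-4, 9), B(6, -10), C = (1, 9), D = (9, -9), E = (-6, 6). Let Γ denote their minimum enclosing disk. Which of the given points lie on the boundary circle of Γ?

The farthest pair is A–D with squared distance 493. The circle on this segment as diameter has centre (2.5, 0) and r² = 493/4 = 123.25.
Check B: distance² to centre = 112.25 ≤ 123.25, so it lies inside.
All remaining points lie in this disk, and no smaller disk contains both endpoints, so this is the minimum enclosing circle.
The points at distance exactly r from the centre are A, D — 2 points.

A, D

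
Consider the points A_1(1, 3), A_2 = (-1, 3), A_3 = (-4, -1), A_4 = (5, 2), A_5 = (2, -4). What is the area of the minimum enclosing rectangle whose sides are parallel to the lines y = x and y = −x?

In coordinates u = x + y, v = x − y the rectangle is axis-aligned; the map (x,y)→(u,v) scales areas by 2.
u-values: 4, 2, -5, 7, -2; range = 7 − (-5) = 12.
v-values: -2, -4, -3, 3, 6; range = 6 − (-4) = 10.
Area = (12 × 10) / 2 = 60.

60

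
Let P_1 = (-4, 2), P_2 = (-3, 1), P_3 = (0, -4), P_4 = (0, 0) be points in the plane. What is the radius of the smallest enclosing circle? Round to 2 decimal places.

3.61

The minimum enclosing circle of a finite set is fixed by two of the points (as a diameter) or three (as a circumcircle).
The farthest pair is P_1–P_3 with squared distance 52. The circle on this segment as diameter has centre (-2, -1) and r² = 52/4 = 13.
Check P_2: distance² to centre = 5 ≤ 13, so it lies inside.
All remaining points lie in this disk, and no smaller disk contains both endpoints, so this is the minimum enclosing circle.
r = √13 ≈ 3.61.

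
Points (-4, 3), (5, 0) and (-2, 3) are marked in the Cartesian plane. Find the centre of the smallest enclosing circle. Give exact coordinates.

(0.5, 1.5)

Call the three points A, B, C in the order given.
Side lengths²: AB² = 90, AC² = 4, BC² = 58.
Since AB² = 90 ≥ 58 + 4 = 62, the angle opposite AB is not acute, so the smallest enclosing circle has AB as diameter.
Centre = midpoint of AB = (0.5, 1.5), r² = 90/4 = 22.5.
Centre = (0.5, 1.5).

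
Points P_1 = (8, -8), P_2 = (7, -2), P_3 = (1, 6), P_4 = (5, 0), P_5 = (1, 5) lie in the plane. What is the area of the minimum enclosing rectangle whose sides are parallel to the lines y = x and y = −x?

In coordinates u = x + y, v = x − y the rectangle is axis-aligned; the map (x,y)→(u,v) scales areas by 2.
u-values: 0, 5, 7, 5, 6; range = 7 − 0 = 7.
v-values: 16, 9, -5, 5, -4; range = 16 − (-5) = 21.
Area = (7 × 21) / 2 = 73.5.

73.5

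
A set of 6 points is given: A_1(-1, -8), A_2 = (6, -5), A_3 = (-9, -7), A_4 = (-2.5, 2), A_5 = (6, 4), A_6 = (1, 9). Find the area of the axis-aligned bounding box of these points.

x ranges over [-9, 6], width 15.
y ranges over [-8, 9], height 17.
Area = 15 × 17 = 255.

255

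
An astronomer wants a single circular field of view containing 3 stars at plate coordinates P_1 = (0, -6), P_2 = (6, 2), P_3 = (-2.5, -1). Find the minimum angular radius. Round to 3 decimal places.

5.039

Side lengths²: P_1P_2² = 100, P_1P_3² = 31.25, P_2P_3² = 81.25.
Since P_1P_2² = 100 < 81.25 + 31.25 = 112.5, the triangle is acute, so the smallest enclosing circle is the circumcircle.
Circumcentre = (2.5, -1.625), r² = 25.390625.
r = √(25.390625) ≈ 5.039.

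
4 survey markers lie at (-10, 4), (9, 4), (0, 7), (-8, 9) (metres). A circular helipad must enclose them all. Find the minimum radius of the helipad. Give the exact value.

By Welzl's lemma the MEC is supported by two points (diametrically opposite) or three points (on a circumcircle).
The farthest pair is (-10, 4)–(9, 4) with squared distance 361. The circle on this segment as diameter has centre (-0.5, 4) and r² = 361/4 = 90.25.
Check (0, 7): distance² to centre = 9.25 ≤ 90.25, so it lies inside.
All remaining points lie in this disk, and no smaller disk contains both endpoints, so this is the minimum enclosing circle.
r = √(90.25) = 9.5.

9.5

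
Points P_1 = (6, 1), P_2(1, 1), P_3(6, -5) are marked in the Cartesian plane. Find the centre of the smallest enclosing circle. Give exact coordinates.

(3.5, -2)

Side lengths²: P_1P_2² = 25, P_1P_3² = 36, P_2P_3² = 61.
Since P_2P_3² = 61 ≥ 36 + 25 = 61, the angle opposite P_2P_3 is not acute, so the smallest enclosing circle has P_2P_3 as diameter.
Centre = midpoint of P_2P_3 = (3.5, -2), r² = 61/4 = 15.25.
Centre = (3.5, -2).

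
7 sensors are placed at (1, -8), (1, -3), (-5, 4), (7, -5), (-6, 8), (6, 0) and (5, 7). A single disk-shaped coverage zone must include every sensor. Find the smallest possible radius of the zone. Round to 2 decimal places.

The minimum enclosing circle of a finite set is fixed by two of the points (as a diameter) or three (as a circumcircle).
The minimum enclosing circle is determined by three boundary points: (1, -8), (7, -5), (-6, 8).
Their circumcentre is (1/6, 7/6) with r² = 1525/18.
The farthest remaining point (5, 7) is at distance² 1033/18 ≤ 1525/18.
r = √(1525/18) ≈ 9.20.

9.20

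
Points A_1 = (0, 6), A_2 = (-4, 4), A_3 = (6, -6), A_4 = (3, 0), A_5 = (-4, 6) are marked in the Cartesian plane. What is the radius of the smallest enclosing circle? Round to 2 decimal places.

By Welzl's lemma the MEC is supported by two points (diametrically opposite) or three points (on a circumcircle).
The farthest pair is A_3–A_5 with squared distance 244. The circle on this segment as diameter has centre (1, 0) and r² = 244/4 = 61.
Check A_1: distance² to centre = 37 ≤ 61, so it lies inside.
All remaining points lie in this disk, and no smaller disk contains both endpoints, so this is the minimum enclosing circle.
r = √61 ≈ 7.81.

7.81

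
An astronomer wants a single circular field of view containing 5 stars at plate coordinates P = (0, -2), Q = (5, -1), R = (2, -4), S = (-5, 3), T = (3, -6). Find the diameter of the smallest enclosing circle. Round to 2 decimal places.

By Welzl's lemma the MEC is supported by two points (diametrically opposite) or three points (on a circumcircle).
The farthest pair is S–T with squared distance 145. The circle on this segment as diameter has centre (-1, -1.5) and r² = 145/4 = 36.25.
Check P: distance² to centre = 1.25 ≤ 36.25, so it lies inside.
All remaining points lie in this disk, and no smaller disk contains both endpoints, so this is the minimum enclosing circle.
Diameter = 2r = 2√(36.25) ≈ 12.04.

12.04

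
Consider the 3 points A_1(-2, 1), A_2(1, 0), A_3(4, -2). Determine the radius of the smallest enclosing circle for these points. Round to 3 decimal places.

Side lengths²: A_1A_2² = 10, A_1A_3² = 45, A_2A_3² = 13.
Since A_1A_3² = 45 ≥ 13 + 10 = 23, the angle opposite A_1A_3 is not acute, so the smallest enclosing circle has A_1A_3 as diameter.
Centre = midpoint of A_1A_3 = (1, -0.5), r² = 45/4 = 11.25.
r = √(11.25) ≈ 3.354.

3.354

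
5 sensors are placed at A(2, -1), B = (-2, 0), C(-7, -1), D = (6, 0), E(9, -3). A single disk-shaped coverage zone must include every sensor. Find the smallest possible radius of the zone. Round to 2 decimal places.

By Welzl's lemma the MEC is supported by two points (diametrically opposite) or three points (on a circumcircle).
The farthest pair is C–E with squared distance 260. The circle on this segment as diameter has centre (1, -2) and r² = 260/4 = 65.
Check A: distance² to centre = 2 ≤ 65, so it lies inside.
All remaining points lie in this disk, and no smaller disk contains both endpoints, so this is the minimum enclosing circle.
r = √65 ≈ 8.06.

8.06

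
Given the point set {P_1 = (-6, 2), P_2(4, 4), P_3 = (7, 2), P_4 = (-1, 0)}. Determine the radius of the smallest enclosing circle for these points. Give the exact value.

A smallest enclosing disk is always determined by at most three of the input points on its boundary.
The farthest pair is P_1–P_3 with squared distance 169. The circle on this segment as diameter has centre (0.5, 2) and r² = 169/4 = 42.25.
Check P_2: distance² to centre = 16.25 ≤ 42.25, so it lies inside.
All remaining points lie in this disk, and no smaller disk contains both endpoints, so this is the minimum enclosing circle.
r = √(42.25) = 6.5.

6.5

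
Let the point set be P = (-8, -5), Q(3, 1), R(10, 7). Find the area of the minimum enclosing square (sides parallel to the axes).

The bounding box has width 18 and height 12.
An axis-aligned square enclosing the set must have side ≥ max(width, height).
So the minimum side is max(18, 12) = 18.
Area = 18² = 324.

324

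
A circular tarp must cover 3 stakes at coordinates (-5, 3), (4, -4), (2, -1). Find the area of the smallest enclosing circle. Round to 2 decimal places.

102.10

Call the three points A, B, C in the order given.
Side lengths²: AB² = 130, AC² = 65, BC² = 13.
Since AB² = 130 ≥ 65 + 13 = 78, the angle opposite AB is not acute, so the smallest enclosing circle has AB as diameter.
Centre = midpoint of AB = (-0.5, -0.5), r² = 130/4 = 32.5.
Area = π·r² = π·32.5 ≈ 102.10.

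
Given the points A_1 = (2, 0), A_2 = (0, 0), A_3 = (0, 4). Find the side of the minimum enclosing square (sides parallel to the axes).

4

The bounding box has width 2 and height 4.
An axis-aligned square enclosing the set must have side ≥ max(width, height).
So the minimum side is max(2, 4) = 4.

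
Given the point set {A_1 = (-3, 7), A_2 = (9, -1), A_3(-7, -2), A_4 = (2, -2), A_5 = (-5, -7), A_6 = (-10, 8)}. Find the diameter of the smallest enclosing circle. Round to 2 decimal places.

21.10

The minimum enclosing circle is determined by three boundary points: A_2, A_5, A_6.
Their circumcentre is (-0.875, 65/24) with r² = 32045/288.
The farthest remaining point A_3 is at distance² 17189/288 ≤ 32045/288.
Diameter = 2r = 2√(32045/288) ≈ 21.10.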